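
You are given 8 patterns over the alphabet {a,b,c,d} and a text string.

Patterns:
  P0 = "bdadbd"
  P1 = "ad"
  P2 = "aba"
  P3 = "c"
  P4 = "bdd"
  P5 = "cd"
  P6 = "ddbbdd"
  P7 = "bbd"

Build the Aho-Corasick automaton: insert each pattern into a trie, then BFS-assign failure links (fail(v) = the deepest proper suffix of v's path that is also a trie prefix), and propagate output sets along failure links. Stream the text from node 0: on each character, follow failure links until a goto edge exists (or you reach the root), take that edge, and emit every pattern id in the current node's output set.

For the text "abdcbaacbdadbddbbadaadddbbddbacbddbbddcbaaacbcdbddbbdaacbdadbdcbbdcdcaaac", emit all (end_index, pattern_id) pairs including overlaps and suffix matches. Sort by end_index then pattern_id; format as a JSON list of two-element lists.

Construct AC machine:
Trie nodes:
  0='ε' goto a→7 b→1 c→11 d→14
  1='b' goto b→20 d→2
  2='bd' goto a→3 d→12
  3='bda' goto d→4
  4='bdad' goto b→5
  5='bdadb' goto d→6
  6='bdadbd' goto ·  [P0 ends]
  7='a' goto b→9 d→8
  8='ad' goto ·  [P1 ends]
  9='ab' goto a→10
  10='aba' goto ·  [P2 ends]
  11='c' goto d→13  [P3 ends]
  12='bdd' goto ·  [P4 ends]
  13='cd' goto ·  [P5 ends]
  14='d' goto d→15
  15='dd' goto b→16
  16='ddb' goto b→17
  17='ddbb' goto d→18
  18='ddbbd' goto d→19
  19='ddbbdd' goto ·  [P6 ends]
  20='bb' goto d→21
  21='bbd' goto ·  [P7 ends]

Failure links (BFS by depth):
  n1('b'): parent n0 fail=0; on 'b' 0 → fail=0;  out ∅∪∅=∅
  n7('a'): parent n0 fail=0; on 'a' 0 → fail=0;  out ∅∪∅=∅
  n11('c'): parent n0 fail=0; on 'c' 0 → fail=0;  out {3}∪∅={3}
  n14('d'): parent n0 fail=0; on 'd' 0 → fail=0;  out ∅∪∅=∅
  n2('bd'): parent n1 fail=0; on 'd' 0 → fail=14;  out ∅∪∅=∅
  n8('ad'): parent n7 fail=0; on 'd' 0 → fail=14;  out {1}∪∅={1}
  n9('ab'): parent n7 fail=0; on 'b' 0 → fail=1;  out ∅∪∅=∅
  n13('cd'): parent n11 fail=0; on 'd' 0 → fail=14;  out {5}∪∅={5}
  n15('dd'): parent n14 fail=0; on 'd' 0 → fail=14;  out ∅∪∅=∅
  n20('bb'): parent n1 fail=0; on 'b' 0 → fail=1;  out ∅∪∅=∅
  n3('bda'): parent n2 fail=14; on 'a' 14→0 → fail=7;  out ∅∪∅=∅
  n10('aba'): parent n9 fail=1; on 'a' 1→0 → fail=7;  out {2}∪∅={2}
  n12('bdd'): parent n2 fail=14; on 'd' 14 → fail=15;  out {4}∪∅={4}
  n16('ddb'): parent n15 fail=14; on 'b' 14→0 → fail=1;  out ∅∪∅=∅
  n21('bbd'): parent n20 fail=1; on 'd' 1 → fail=2;  out {7}∪∅={7}
  n4('bdad'): parent n3 fail=7; on 'd' 7 → fail=8;  out ∅∪{1}={1}
  n17('ddbb'): parent n16 fail=1; on 'b' 1 → fail=20;  out ∅∪∅=∅
  n5('bdadb'): parent n4 fail=8; on 'b' 8→14→0 → fail=1;  out ∅∪∅=∅
  n18('ddbbd'): parent n17 fail=20; on 'd' 20 → fail=21;  out ∅∪{7}={7}
  n6('bdadbd'): parent n5 fail=1; on 'd' 1 → fail=2;  out {0}∪∅={0}
  n19('ddbbdd'): parent n18 fail=21; on 'd' 21→2 → fail=12;  out {6}∪{4}={4,6}

Run:
i=0 'a': node 0→7
i=1 'b': node 7→9
i=2 'd': node 9→2 (via fail)
i=3 'c': node 2→11 (via fail)  → match P3@[3:3]
i=4 'b': node 11→1 (via fail)
i=5 'a': node 1→7 (via fail)
i=6 'a': node 7→7 (via fail)
i=7 'c': node 7→11 (via fail)  → match P3@[7:7]
i=8 'b': node 11→1 (via fail)
i=9 'd': node 1→2
i=10 'a': node 2→3
i=11 'd': node 3→4  → match P1@[10:11]
i=12 'b': node 4→5
i=13 'd': node 5→6  → match P0@[8:13]
i=14 'd': node 6→12 (via fail)  → match P4@[12:14]
i=15 'b': node 12→16 (via fail)
i=16 'b': node 16→17
i=17 'a': node 17→7 (via fail)
i=18 'd': node 7→8  → match P1@[17:18]
i=19 'a': node 8→7 (via fail)
i=20 'a': node 7→7 (via fail)
i=21 'd': node 7→8  → match P1@[20:21]
i=22 'd': node 8→15 (via fail)
i=23 'd': node 15→15 (via fail)
i=24 'b': node 15→16
i=25 'b': node 16→17
i=26 'd': node 17→18  → match P7@[24:26]
i=27 'd': node 18→19  → match P4@[25:27],P6@[22:27]
i=28 'b': node 19→16 (via fail)
i=29 'a': node 16→7 (via fail)
i=30 'c': node 7→11 (via fail)  → match P3@[30:30]
i=31 'b': node 11→1 (via fail)
i=32 'd': node 1→2
i=33 'd': node 2→12  → match P4@[31:33]
i=34 'b': node 12→16 (via fail)
i=35 'b': node 16→17
i=36 'd': node 17→18  → match P7@[34:36]
i=37 'd': node 18→19  → match P4@[35:37],P6@[32:37]
i=38 'c': node 19→11 (via fail)  → match P3@[38:38]
i=39 'b': node 11→1 (via fail)
i=40 'a': node 1→7 (via fail)
i=41 'a': node 7→7 (via fail)
i=42 'a': node 7→7 (via fail)
i=43 'c': node 7→11 (via fail)  → match P3@[43:43]
i=44 'b': node 11→1 (via fail)
i=45 'c': node 1→11 (via fail)  → match P3@[45:45]
i=46 'd': node 11→13  → match P5@[45:46]
i=47 'b': node 13→1 (via fail)
i=48 'd': node 1→2
i=49 'd': node 2→12  → match P4@[47:49]
i=50 'b': node 12→16 (via fail)
i=51 'b': node 16→17
i=52 'd': node 17→18  → match P7@[50:52]
i=53 'a': node 18→3 (via fail)
i=54 'a': node 3→7 (via fail)
i=55 'c': node 7→11 (via fail)  → match P3@[55:55]
i=56 'b': node 11→1 (via fail)
i=57 'd': node 1→2
i=58 'a': node 2→3
i=59 'd': node 3→4  → match P1@[58:59]
i=60 'b': node 4→5
i=61 'd': node 5→6  → match P0@[56:61]
i=62 'c': node 6→11 (via fail)  → match P3@[62:62]
i=63 'b': node 11→1 (via fail)
i=64 'b': node 1→20
i=65 'd': node 20→21  → match P7@[63:65]
i=66 'c': node 21→11 (via fail)  → match P3@[66:66]
i=67 'd': node 11→13  → match P5@[66:67]
i=68 'c': node 13→11 (via fail)  → match P3@[68:68]
i=69 'a': node 11→7 (via fail)
i=70 'a': node 7→7 (via fail)
i=71 'a': node 7→7 (via fail)
i=72 'c': node 7→11 (via fail)  → match P3@[72:72]

Matches: [[3,3],[7,3],[11,1],[13,0],[14,4],[18,1],[21,1],[26,7],[27,4],[27,6],[30,3],[33,4],[36,7],[37,4],[37,6],[38,3],[43,3],[45,3],[46,5],[49,4],[52,7],[55,3],[59,1],[61,0],[62,3],[65,7],[66,3],[67,5],[68,3],[72,3]]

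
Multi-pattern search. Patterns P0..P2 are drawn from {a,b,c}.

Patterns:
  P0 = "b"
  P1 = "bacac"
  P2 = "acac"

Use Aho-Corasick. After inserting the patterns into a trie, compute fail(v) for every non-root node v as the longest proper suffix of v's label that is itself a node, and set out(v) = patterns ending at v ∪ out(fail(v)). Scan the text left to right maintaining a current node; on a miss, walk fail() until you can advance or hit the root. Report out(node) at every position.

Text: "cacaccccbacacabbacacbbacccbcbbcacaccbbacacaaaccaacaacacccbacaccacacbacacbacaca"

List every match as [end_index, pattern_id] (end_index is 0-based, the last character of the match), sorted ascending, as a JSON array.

Build:
Trie nodes:
  0='ε' goto a→6 b→1
  1='b' goto a→2  [P0 ends]
  2='ba' goto c→3
  3='bac' goto a→4
  4='baca' goto c→5
  5='bacac' goto ·  [P1 ends]
  6='a' goto c→7
  7='ac' goto a→8
  8='aca' goto c→9
  9='acac' goto ·  [P2 ends]

Failure links (BFS by depth):
  fail(1) 'b': from fail(0)=0 chase 'b': 0 ⇒ 0;  out={0}∪out(0)={0}
  fail(6) 'a': from fail(0)=0 chase 'a': 0 ⇒ 0;  out=∅∪out(0)=∅
  fail(2) 'ba': from fail(1)=0 chase 'a': 0 ⇒ 6;  out=∅∪out(6)=∅
  fail(7) 'ac': from fail(6)=0 chase 'c': 0 ⇒ 0;  out=∅∪out(0)=∅
  fail(3) 'bac': from fail(2)=6 chase 'c': 6 ⇒ 7;  out=∅∪out(7)=∅
  fail(8) 'aca': from fail(7)=0 chase 'a': 0 ⇒ 6;  out=∅∪out(6)=∅
  fail(4) 'baca': from fail(3)=7 chase 'a': 7 ⇒ 8;  out=∅∪out(8)=∅
  fail(9) 'acac': from fail(8)=6 chase 'c': 6 ⇒ 7;  out={2}∪out(7)={2}
  fail(5) 'bacac': from fail(4)=8 chase 'c': 8 ⇒ 9;  out={1}∪out(9)={1,2}

Scan:
[0] read 'c'  n0⇒n0
[1] read 'a'  n0⇒n6
[2] read 'c'  n6⇒n7
[3] read 'a'  n7⇒n8
[4] read 'c'  n8⇒n9  ** P2@[1:4]
[5] read 'c'  n9⇒n0 (via fail)
[6] read 'c'  n0⇒n0
[7] read 'c'  n0⇒n0
[8] read 'b'  n0⇒n1  ** P0@[8:8]
[9] read 'a'  n1⇒n2
[10] read 'c'  n2⇒n3
[11] read 'a'  n3⇒n4
[12] read 'c'  n4⇒n5  ** P1@[8:12],P2@[9:12]
[13] read 'a'  n5⇒n8 (via fail)
[14] read 'b'  n8⇒n1 (via fail)  ** P0@[14:14]
[15] read 'b'  n1⇒n1 (via fail)  ** P0@[15:15]
[16] read 'a'  n1⇒n2
[17] read 'c'  n2⇒n3
[18] read 'a'  n3⇒n4
[19] read 'c'  n4⇒n5  ** P1@[15:19],P2@[16:19]
[20] read 'b'  n5⇒n1 (via fail)  ** P0@[20:20]
[21] read 'b'  n1⇒n1 (via fail)  ** P0@[21:21]
[22] read 'a'  n1⇒n2
[23] read 'c'  n2⇒n3
[24] read 'c'  n3⇒n0 (via fail)
[25] read 'c'  n0⇒n0
[26] read 'b'  n0⇒n1  ** P0@[26:26]
[27] read 'c'  n1⇒n0 (via fail)
[28] read 'b'  n0⇒n1  ** P0@[28:28]
[29] read 'b'  n1⇒n1 (via fail)  ** P0@[29:29]
[30] read 'c'  n1⇒n0 (via fail)
[31] read 'a'  n0⇒n6
[32] read 'c'  n6⇒n7
[33] read 'a'  n7⇒n8
[34] read 'c'  n8⇒n9  ** P2@[31:34]
[35] read 'c'  n9⇒n0 (via fail)
[36] read 'b'  n0⇒n1  ** P0@[36:36]
[37] read 'b'  n1⇒n1 (via fail)  ** P0@[37:37]
[38] read 'a'  n1⇒n2
[39] read 'c'  n2⇒n3
[40] read 'a'  n3⇒n4
[41] read 'c'  n4⇒n5  ** P1@[37:41],P2@[38:41]
[42] read 'a'  n5⇒n8 (via fail)
[43] read 'a'  n8⇒n6 (via fail)
[44] read 'a'  n6⇒n6 (via fail)
[45] read 'c'  n6⇒n7
[46] read 'c'  n7⇒n0 (via fail)
[47] read 'a'  n0⇒n6
[48] read 'a'  n6⇒n6 (via fail)
[49] read 'c'  n6⇒n7
[50] read 'a'  n7⇒n8
[51] read 'a'  n8⇒n6 (via fail)
[52] read 'c'  n6⇒n7
[53] read 'a'  n7⇒n8
[54] read 'c'  n8⇒n9  ** P2@[51:54]
[55] read 'c'  n9⇒n0 (via fail)
[56] read 'c'  n0⇒n0
[57] read 'b'  n0⇒n1  ** P0@[57:57]
[58] read 'a'  n1⇒n2
[59] read 'c'  n2⇒n3
[60] read 'a'  n3⇒n4
[61] read 'c'  n4⇒n5  ** P1@[57:61],P2@[58:61]
[62] read 'c'  n5⇒n0 (via fail)
[63] read 'a'  n0⇒n6
[64] read 'c'  n6⇒n7
[65] read 'a'  n7⇒n8
[66] read 'c'  n8⇒n9  ** P2@[63:66]
[67] read 'b'  n9⇒n1 (via fail)  ** P0@[67:67]
[68] read 'a'  n1⇒n2
[69] read 'c'  n2⇒n3
[70] read 'a'  n3⇒n4
[71] read 'c'  n4⇒n5  ** P1@[67:71],P2@[68:71]
[72] read 'b'  n5⇒n1 (via fail)  ** P0@[72:72]
[73] read 'a'  n1⇒n2
[74] read 'c'  n2⇒n3
[75] read 'a'  n3⇒n4
[76] read 'c'  n4⇒n5  ** P1@[72:76],P2@[73:76]
[77] read 'a'  n5⇒n8 (via fail)

Matches: [[4,2],[8,0],[12,1],[12,2],[14,0],[15,0],[19,1],[19,2],[20,0],[21,0],[26,0],[28,0],[29,0],[34,2],[36,0],[37,0],[41,1],[41,2],[54,2],[57,0],[61,1],[61,2],[66,2],[67,0],[71,1],[71,2],[72,0],[76,1],[76,2]]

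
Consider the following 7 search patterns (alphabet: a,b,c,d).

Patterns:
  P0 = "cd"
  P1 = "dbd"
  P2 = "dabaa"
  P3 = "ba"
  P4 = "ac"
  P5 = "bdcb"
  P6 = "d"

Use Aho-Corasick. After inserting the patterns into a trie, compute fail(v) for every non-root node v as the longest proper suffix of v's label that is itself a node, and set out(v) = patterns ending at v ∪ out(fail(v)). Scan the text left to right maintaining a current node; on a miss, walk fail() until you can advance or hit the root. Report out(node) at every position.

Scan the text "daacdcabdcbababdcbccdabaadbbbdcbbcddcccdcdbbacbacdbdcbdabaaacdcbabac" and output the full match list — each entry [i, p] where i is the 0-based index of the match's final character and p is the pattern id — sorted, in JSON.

Construct AC machine:
Trie (insert patterns):
  0='ε' goto a→12 b→10 c→1 d→3
  1='c' goto d→2
  2='cd' goto ·  ←P0
  3='d' goto a→6 b→4  ←P6
  4='db' goto d→5
  5='dbd' goto ·  ←P1
  6='da' goto b→7
  7='dab' goto a→8
  8='daba' goto a→9
  9='dabaa' goto ·  ←P2
  10='b' goto a→11 d→14
  11='ba' goto ·  ←P3
  12='a' goto c→13
  13='ac' goto ·  ←P4
  14='bd' goto c→15
  15='bdc' goto b→16
  16='bdcb' goto ·  ←P5

BFS fail/out derivation:
  n1('c'): parent n0 fail=0; on 'c' 0 → fail=0;  out ∅∪∅=∅
  n3('d'): parent n0 fail=0; on 'd' 0 → fail=0;  out {6}∪∅={6}
  n10('b'): parent n0 fail=0; on 'b' 0 → fail=0;  out ∅∪∅=∅
  n12('a'): parent n0 fail=0; on 'a' 0 → fail=0;  out ∅∪∅=∅
  n2('cd'): parent n1 fail=0; on 'd' 0 → fail=3;  out {0}∪{6}={0,6}
  n4('db'): parent n3 fail=0; on 'b' 0 → fail=10;  out ∅∪∅=∅
  n6('da'): parent n3 fail=0; on 'a' 0 → fail=12;  out ∅∪∅=∅
  n11('ba'): parent n10 fail=0; on 'a' 0 → fail=12;  out {3}∪∅={3}
  n13('ac'): parent n12 fail=0; on 'c' 0 → fail=1;  out {4}∪∅={4}
  n14('bd'): parent n10 fail=0; on 'd' 0 → fail=3;  out ∅∪{6}={6}
  n5('dbd'): parent n4 fail=10; on 'd' 10 → fail=14;  out {1}∪{6}={1,6}
  n7('dab'): parent n6 fail=12; on 'b' 12→0 → fail=10;  out ∅∪∅=∅
  n15('bdc'): parent n14 fail=3; on 'c' 3→0 → fail=1;  out ∅∪∅=∅
  n8('daba'): parent n7 fail=10; on 'a' 10 → fail=11;  out ∅∪{3}={3}
  n16('bdcb'): parent n15 fail=1; on 'b' 1→0 → fail=10;  out {5}∪∅={5}
  n9('dabaa'): parent n8 fail=11; on 'a' 11→12→0 → fail=12;  out {2}∪∅={2}

Run:
pos 0 'd': at 3  → match P6@[0:0]
pos 1 'a': at 6
pos 2 'a': at 12 ·f
pos 3 'c': at 13  → match P4@[2:3]
pos 4 'd': at 2 ·f  → match P0@[3:4],P6@[4:4]
pos 5 'c': at 1 ·f
pos 6 'a': at 12 ·f
pos 7 'b': at 10 ·f
pos 8 'd': at 14  → match P6@[8:8]
pos 9 'c': at 15
pos 10 'b': at 16  → match P5@[7:10]
pos 11 'a': at 11 ·f  → match P3@[10:11]
pos 12 'b': at 10 ·f
pos 13 'a': at 11  → match P3@[12:13]
pos 14 'b': at 10 ·f
pos 15 'd': at 14  → match P6@[15:15]
pos 16 'c': at 15
pos 17 'b': at 16  → match P5@[14:17]
pos 18 'c': at 1 ·f
pos 19 'c': at 1 ·f
pos 20 'd': at 2  → match P0@[19:20],P6@[20:20]
pos 21 'a': at 6 ·f
pos 22 'b': at 7
pos 23 'a': at 8  → match P3@[22:23]
pos 24 'a': at 9  → match P2@[20:24]
pos 25 'd': at 3 ·f  → match P6@[25:25]
pos 26 'b': at 4
pos 27 'b': at 10 ·f
pos 28 'b': at 10 ·f
pos 29 'd': at 14  → match P6@[29:29]
pos 30 'c': at 15
pos 31 'b': at 16  → match P5@[28:31]
pos 32 'b': at 10 ·f
pos 33 'c': at 1 ·f
pos 34 'd': at 2  → match P0@[33:34],P6@[34:34]
pos 35 'd': at 3 ·f  → match P6@[35:35]
pos 36 'c': at 1 ·f
pos 37 'c': at 1 ·f
pos 38 'c': at 1 ·f
pos 39 'd': at 2  → match P0@[38:39],P6@[39:39]
pos 40 'c': at 1 ·f
pos 41 'd': at 2  → match P0@[40:41],P6@[41:41]
pos 42 'b': at 4 ·f
pos 43 'b': at 10 ·f
pos 44 'a': at 11  → match P3@[43:44]
pos 45 'c': at 13 ·f  → match P4@[44:45]
pos 46 'b': at 10 ·f
pos 47 'a': at 11  → match P3@[46:47]
pos 48 'c': at 13 ·f  → match P4@[47:48]
pos 49 'd': at 2 ·f  → match P0@[48:49],P6@[49:49]
pos 50 'b': at 4 ·f
pos 51 'd': at 5  → match P1@[49:51],P6@[51:51]
pos 52 'c': at 15 ·f
pos 53 'b': at 16  → match P5@[50:53]
pos 54 'd': at 14 ·f  → match P6@[54:54]
pos 55 'a': at 6 ·f
pos 56 'b': at 7
pos 57 'a': at 8  → match P3@[56:57]
pos 58 'a': at 9  → match P2@[54:58]
pos 59 'a': at 12 ·f
pos 60 'c': at 13  → match P4@[59:60]
pos 61 'd': at 2 ·f  → match P0@[60:61],P6@[61:61]
pos 62 'c': at 1 ·f
pos 63 'b': at 10 ·f
pos 64 'a': at 11  → match P3@[63:64]
pos 65 'b': at 10 ·f
pos 66 'a': at 11  → match P3@[65:66]
pos 67 'c': at 13 ·f  → match P4@[66:67]

Matches: [[0,6],[3,4],[4,0],[4,6],[8,6],[10,5],[11,3],[13,3],[15,6],[17,5],[20,0],[20,6],[23,3],[24,2],[25,6],[29,6],[31,5],[34,0],[34,6],[35,6],[39,0],[39,6],[41,0],[41,6],[44,3],[45,4],[47,3],[48,4],[49,0],[49,6],[51,1],[51,6],[53,5],[54,6],[57,3],[58,2],[60,4],[61,0],[61,6],[64,3],[66,3],[67,4]]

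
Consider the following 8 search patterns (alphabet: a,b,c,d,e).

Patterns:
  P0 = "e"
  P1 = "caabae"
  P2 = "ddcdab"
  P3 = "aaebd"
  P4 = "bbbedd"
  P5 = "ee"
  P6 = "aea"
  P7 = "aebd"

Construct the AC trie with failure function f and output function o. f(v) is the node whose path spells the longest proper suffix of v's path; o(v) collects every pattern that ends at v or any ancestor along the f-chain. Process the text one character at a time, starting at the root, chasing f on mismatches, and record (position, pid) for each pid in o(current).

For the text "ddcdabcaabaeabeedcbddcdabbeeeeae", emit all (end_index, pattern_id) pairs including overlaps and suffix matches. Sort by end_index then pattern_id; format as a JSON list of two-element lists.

Construct AC machine:
Trie nodes:
  n0 'ε': a→14 b→19 c→2 d→8 e→1
  n1 'e': e→25  ←P0
  n2 'c': a→3
  n3 'ca': a→4
  n4 'caa': b→5
  n5 'caab': a→6
  n6 'caaba': e→7
  n7 'caabae': ·  ←P1
  n8 'd': d→9
  n9 'dd': c→10
  n10 'ddc': d→11
  n11 'ddcd': a→12
  n12 'ddcda': b→13
  n13 'ddcdab': ·  ←P2
  n14 'a': a→15 e→26
  n15 'aa': e→16
  n16 'aae': b→17
  n17 'aaeb': d→18
  n18 'aaebd': ·  ←P3
  n19 'b': b→20
  n20 'bb': b→21
  n21 'bbb': e→22
  n22 'bbbe': d→23
  n23 'bbbed': d→24
  n24 'bbbedd': ·  ←P4
  n25 'ee': ·  ←P5
  n26 'ae': a→27 b→28
  n27 'aea': ·  ←P6
  n28 'aeb': d→29
  n29 'aebd': ·  ←P7

BFS fail/out derivation:
  n1('e'): parent n0 fail=0; on 'e' 0 → fail=0;  out {0}∪∅={0}
  n2('c'): parent n0 fail=0; on 'c' 0 → fail=0;  out ∅∪∅=∅
  n8('d'): parent n0 fail=0; on 'd' 0 → fail=0;  out ∅∪∅=∅
  n14('a'): parent n0 fail=0; on 'a' 0 → fail=0;  out ∅∪∅=∅
  n19('b'): parent n0 fail=0; on 'b' 0 → fail=0;  out ∅∪∅=∅
  n3('ca'): parent n2 fail=0; on 'a' 0 → fail=14;  out ∅∪∅=∅
  n9('dd'): parent n8 fail=0; on 'd' 0 → fail=8;  out ∅∪∅=∅
  n15('aa'): parent n14 fail=0; on 'a' 0 → fail=14;  out ∅∪∅=∅
  n20('bb'): parent n19 fail=0; on 'b' 0 → fail=19;  out ∅∪∅=∅
  n25('ee'): parent n1 fail=0; on 'e' 0 → fail=1;  out {5}∪{0}={0,5}
  n26('ae'): parent n14 fail=0; on 'e' 0 → fail=1;  out ∅∪{0}={0}
  n4('caa'): parent n3 fail=14; on 'a' 14 → fail=15;  out ∅∪∅=∅
  n10('ddc'): parent n9 fail=8; on 'c' 8→0 → fail=2;  out ∅∪∅=∅
  n16('aae'): parent n15 fail=14; on 'e' 14 → fail=26;  out ∅∪{0}={0}
  n21('bbb'): parent n20 fail=19; on 'b' 19 → fail=20;  out ∅∪∅=∅
  n27('aea'): parent n26 fail=1; on 'a' 1→0 → fail=14;  out {6}∪∅={6}
  n28('aeb'): parent n26 fail=1; on 'b' 1→0 → fail=19;  out ∅∪∅=∅
  n5('caab'): parent n4 fail=15; on 'b' 15→14→0 → fail=19;  out ∅∪∅=∅
  n11('ddcd'): parent n10 fail=2; on 'd' 2→0 → fail=8;  out ∅∪∅=∅
  n17('aaeb'): parent n16 fail=26; on 'b' 26 → fail=28;  out ∅∪∅=∅
  n22('bbbe'): parent n21 fail=20; on 'e' 20→19→0 → fail=1;  out ∅∪{0}={0}
  n29('aebd'): parent n28 fail=19; on 'd' 19→0 → fail=8;  out {7}∪∅={7}
  n6('caaba'): parent n5 fail=19; on 'a' 19→0 → fail=14;  out ∅∪∅=∅
  n12('ddcda'): parent n11 fail=8; on 'a' 8→0 → fail=14;  out ∅∪∅=∅
  n18('aaebd'): parent n17 fail=28; on 'd' 28 → fail=29;  out {3}∪{7}={3,7}
  n23('bbbed'): parent n22 fail=1; on 'd' 1→0 → fail=8;  out ∅∪∅=∅
  n7('caabae'): parent n6 fail=14; on 'e' 14 → fail=26;  out {1}∪{0}={0,1}
  n13('ddcdab'): parent n12 fail=14; on 'b' 14→0 → fail=19;  out {2}∪∅={2}
  n24('bbbedd'): parent n23 fail=8; on 'd' 8 → fail=9;  out {4}∪∅={4}

Scan:
[0] read 'd'  n0⇒n8
[1] read 'd'  n8⇒n9
[2] read 'c'  n9⇒n10
[3] read 'd'  n10⇒n11
[4] read 'a'  n11⇒n12
[5] read 'b'  n12⇒n13  ** P2@[0:5]
[6] read 'c'  n13⇒n2 ·f
[7] read 'a'  n2⇒n3
[8] read 'a'  n3⇒n4
[9] read 'b'  n4⇒n5
[10] read 'a'  n5⇒n6
[11] read 'e'  n6⇒n7  ** P0@[11:11],P1@[6:11]
[12] read 'a'  n7⇒n27 ·f  ** P6@[10:12]
[13] read 'b'  n27⇒n19 ·f
[14] read 'e'  n19⇒n1 ·f  ** P0@[14:14]
[15] read 'e'  n1⇒n25  ** P0@[15:15],P5@[14:15]
[16] read 'd'  n25⇒n8 ·f
[17] read 'c'  n8⇒n2 ·f
[18] read 'b'  n2⇒n19 ·f
[19] read 'd'  n19⇒n8 ·f
[20] read 'd'  n8⇒n9
[21] read 'c'  n9⇒n10
[22] read 'd'  n10⇒n11
[23] read 'a'  n11⇒n12
[24] read 'b'  n12⇒n13  ** P2@[19:24]
[25] read 'b'  n13⇒n20 ·f
[26] read 'e'  n20⇒n1 ·f  ** P0@[26:26]
[27] read 'e'  n1⇒n25  ** P0@[27:27],P5@[26:27]
[28] read 'e'  n25⇒n25 ·f  ** P0@[28:28],P5@[27:28]
[29] read 'e'  n25⇒n25 ·f  ** P0@[29:29],P5@[28:29]
[30] read 'a'  n25⇒n14 ·f
[31] read 'e'  n14⇒n26  ** P0@[31:31]

Result: [[5,2],[11,0],[11,1],[12,6],[14,0],[15,0],[15,5],[24,2],[26,0],[27,0],[27,5],[28,0],[28,5],[29,0],[29,5],[31,0]]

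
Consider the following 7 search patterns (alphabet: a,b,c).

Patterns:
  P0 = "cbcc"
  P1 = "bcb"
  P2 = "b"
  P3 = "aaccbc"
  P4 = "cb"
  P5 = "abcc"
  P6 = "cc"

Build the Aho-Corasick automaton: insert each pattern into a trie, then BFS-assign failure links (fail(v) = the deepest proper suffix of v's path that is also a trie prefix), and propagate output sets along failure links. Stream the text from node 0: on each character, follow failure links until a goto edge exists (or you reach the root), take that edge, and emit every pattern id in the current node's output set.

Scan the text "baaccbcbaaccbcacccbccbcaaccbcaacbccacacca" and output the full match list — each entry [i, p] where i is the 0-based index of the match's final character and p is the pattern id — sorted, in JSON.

Build automaton:
Trie (insert patterns):
  n0 'ε': a→8 b→5 c→1
  n1 'c': b→2 c→17
  n2 'cb': c→3  [P4 ends]
  n3 'cbc': c→4
  n4 'cbcc': ·  [P0 ends]
  n5 'b': c→6  [P2 ends]
  n6 'bc': b→7
  n7 'bcb': ·  [P1 ends]
  n8 'a': a→9 b→14
  n9 'aa': c→10
  n10 'aac': c→11
  n11 'aacc': b→12
  n12 'aaccb': c→13
  n13 'aaccbc': ·  [P3 ends]
  n14 'ab': c→15
  n15 'abc': c→16
  n16 'abcc': ·  [P5 ends]
  n17 'cc': ·  [P6 ends]

Failure links (BFS by depth):
  fail(1) 'c': from fail(0)=0 chase 'c': 0 ⇒ 0;  out=∅∪out(0)=∅
  fail(5) 'b': from fail(0)=0 chase 'b': 0 ⇒ 0;  out={2}∪out(0)={2}
  fail(8) 'a': from fail(0)=0 chase 'a': 0 ⇒ 0;  out=∅∪out(0)=∅
  fail(2) 'cb': from fail(1)=0 chase 'b': 0 ⇒ 5;  out={4}∪out(5)={2,4}
  fail(6) 'bc': from fail(5)=0 chase 'c': 0 ⇒ 1;  out=∅∪out(1)=∅
  fail(9) 'aa': from fail(8)=0 chase 'a': 0 ⇒ 8;  out=∅∪out(8)=∅
  fail(14) 'ab': from fail(8)=0 chase 'b': 0 ⇒ 5;  out=∅∪out(5)={2}
  fail(17) 'cc': from fail(1)=0 chase 'c': 0 ⇒ 1;  out={6}∪out(1)={6}
  fail(3) 'cbc': from fail(2)=5 chase 'c': 5 ⇒ 6;  out=∅∪out(6)=∅
  fail(7) 'bcb': from fail(6)=1 chase 'b': 1 ⇒ 2;  out={1}∪out(2)={1,2,4}
  fail(10) 'aac': from fail(9)=8 chase 'c': 8→0 ⇒ 1;  out=∅∪out(1)=∅
  fail(15) 'abc': from fail(14)=5 chase 'c': 5 ⇒ 6;  out=∅∪out(6)=∅
  fail(4) 'cbcc': from fail(3)=6 chase 'c': 6→1 ⇒ 17;  out={0}∪out(17)={0,6}
  fail(11) 'aacc': from fail(10)=1 chase 'c': 1 ⇒ 17;  out=∅∪out(17)={6}
  fail(16) 'abcc': from fail(15)=6 chase 'c': 6→1 ⇒ 17;  out={5}∪out(17)={5,6}
  fail(12) 'aaccb': from fail(11)=17 chase 'b': 17→1 ⇒ 2;  out=∅∪out(2)={2,4}
  fail(13) 'aaccbc': from fail(12)=2 chase 'c': 2 ⇒ 3;  out={3}∪out(3)={3}

Run:
i=0 'b': node 0→5  emit P2@[0:0]
i=1 'a': node 5→8 (fail-walked)
i=2 'a': node 8→9
i=3 'c': node 9→10
i=4 'c': node 10→11  emit P6@[3:4]
i=5 'b': node 11→12  emit P2@[5:5],P4@[4:5]
i=6 'c': node 12→13  emit P3@[1:6]
i=7 'b': node 13→7 (fail-walked)  emit P1@[5:7],P2@[7:7],P4@[6:7]
i=8 'a': node 7→8 (fail-walked)
i=9 'a': node 8→9
i=10 'c': node 9→10
i=11 'c': node 10→11  emit P6@[10:11]
i=12 'b': node 11→12  emit P2@[12:12],P4@[11:12]
i=13 'c': node 12→13  emit P3@[8:13]
i=14 'a': node 13→8 (fail-walked)
i=15 'c': node 8→1 (fail-walked)
i=16 'c': node 1→17  emit P6@[15:16]
i=17 'c': node 17→17 (fail-walked)  emit P6@[16:17]
i=18 'b': node 17→2 (fail-walked)  emit P2@[18:18],P4@[17:18]
i=19 'c': node 2→3
i=20 'c': node 3→4  emit P0@[17:20],P6@[19:20]
i=21 'b': node 4→2 (fail-walked)  emit P2@[21:21],P4@[20:21]
i=22 'c': node 2→3
i=23 'a': node 3→8 (fail-walked)
i=24 'a': node 8→9
i=25 'c': node 9→10
i=26 'c': node 10→11  emit P6@[25:26]
i=27 'b': node 11→12  emit P2@[27:27],P4@[26:27]
i=28 'c': node 12→13  emit P3@[23:28]
i=29 'a': node 13→8 (fail-walked)
i=30 'a': node 8→9
i=31 'c': node 9→10
i=32 'b': node 10→2 (fail-walked)  emit P2@[32:32],P4@[31:32]
i=33 'c': node 2→3
i=34 'c': node 3→4  emit P0@[31:34],P6@[33:34]
i=35 'a': node 4→8 (fail-walked)
i=36 'c': node 8→1 (fail-walked)
i=37 'a': node 1→8 (fail-walked)
i=38 'c': node 8→1 (fail-walked)
i=39 'c': node 1→17  emit P6@[38:39]
i=40 'a': node 17→8 (fail-walked)

Matches: [[0,2],[4,6],[5,2],[5,4],[6,3],[7,1],[7,2],[7,4],[11,6],[12,2],[12,4],[13,3],[16,6],[17,6],[18,2],[18,4],[20,0],[20,6],[21,2],[21,4],[26,6],[27,2],[27,4],[28,3],[32,2],[32,4],[34,0],[34,6],[39,6]]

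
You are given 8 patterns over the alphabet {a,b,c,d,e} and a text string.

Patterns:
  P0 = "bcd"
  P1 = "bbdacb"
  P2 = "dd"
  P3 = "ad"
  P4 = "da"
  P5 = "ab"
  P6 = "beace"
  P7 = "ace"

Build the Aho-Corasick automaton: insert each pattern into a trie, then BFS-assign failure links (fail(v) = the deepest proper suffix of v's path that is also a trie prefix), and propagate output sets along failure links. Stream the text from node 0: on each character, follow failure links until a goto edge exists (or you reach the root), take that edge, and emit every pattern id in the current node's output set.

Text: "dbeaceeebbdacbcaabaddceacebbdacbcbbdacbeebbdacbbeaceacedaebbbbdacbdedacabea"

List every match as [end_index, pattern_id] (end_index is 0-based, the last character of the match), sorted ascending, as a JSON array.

Build automaton:
Trie (insert patterns):
  n0 'ε': a→11 b→1 d→9
  n1 'b': b→4 c→2 e→15
  n2 'bc': d→3
  n3 'bcd': ·  [P0 ends]
  n4 'bb': d→5
  n5 'bbd': a→6
  n6 'bbda': c→7
  n7 'bbdac': b→8
  n8 'bbdacb': ·  [P1 ends]
  n9 'd': a→13 d→10
  n10 'dd': ·  [P2 ends]
  n11 'a': b→14 c→19 d→12
  n12 'ad': ·  [P3 ends]
  n13 'da': ·  [P4 ends]
  n14 'ab': ·  [P5 ends]
  n15 'be': a→16
  n16 'bea': c→17
  n17 'beac': e→18
  n18 'beace': ·  [P6 ends]
  n19 'ac': e→20
  n20 'ace': ·  [P7 ends]

BFS fail/out derivation:
  fail(1) 'b': from fail(0)=0 chase 'b': 0 ⇒ 0;  out=∅∪out(0)=∅
  fail(9) 'd': from fail(0)=0 chase 'd': 0 ⇒ 0;  out=∅∪out(0)=∅
  fail(11) 'a': from fail(0)=0 chase 'a': 0 ⇒ 0;  out=∅∪out(0)=∅
  fail(2) 'bc': from fail(1)=0 chase 'c': 0 ⇒ 0;  out=∅∪out(0)=∅
  fail(4) 'bb': from fail(1)=0 chase 'b': 0 ⇒ 1;  out=∅∪out(1)=∅
  fail(10) 'dd': from fail(9)=0 chase 'd': 0 ⇒ 9;  out={2}∪out(9)={2}
  fail(12) 'ad': from fail(11)=0 chase 'd': 0 ⇒ 9;  out={3}∪out(9)={3}
  fail(13) 'da': from fail(9)=0 chase 'a': 0 ⇒ 11;  out={4}∪out(11)={4}
  fail(14) 'ab': from fail(11)=0 chase 'b': 0 ⇒ 1;  out={5}∪out(1)={5}
  fail(15) 'be': from fail(1)=0 chase 'e': 0 ⇒ 0;  out=∅∪out(0)=∅
  fail(19) 'ac': from fail(11)=0 chase 'c': 0 ⇒ 0;  out=∅∪out(0)=∅
  fail(3) 'bcd': from fail(2)=0 chase 'd': 0 ⇒ 9;  out={0}∪out(9)={0}
  fail(5) 'bbd': from fail(4)=1 chase 'd': 1→0 ⇒ 9;  out=∅∪out(9)=∅
  fail(16) 'bea': from fail(15)=0 chase 'a': 0 ⇒ 11;  out=∅∪out(11)=∅
  fail(20) 'ace': from fail(19)=0 chase 'e': 0 ⇒ 0;  out={7}∪out(0)={7}
  fail(6) 'bbda': from fail(5)=9 chase 'a': 9 ⇒ 13;  out=∅∪out(13)={4}
  fail(17) 'beac': from fail(16)=11 chase 'c': 11 ⇒ 19;  out=∅∪out(19)=∅
  fail(7) 'bbdac': from fail(6)=13 chase 'c': 13→11 ⇒ 19;  out=∅∪out(19)=∅
  fail(18) 'beace': from fail(17)=19 chase 'e': 19 ⇒ 20;  out={6}∪out(20)={6,7}
  fail(8) 'bbdacb': from fail(7)=19 chase 'b': 19→0 ⇒ 1;  out={1}∪out(1)={1}

Scan:
i=0 'd': node 0→9
i=1 'b': node 9→1 (fail-walked)
i=2 'e': node 1→15
i=3 'a': node 15→16
i=4 'c': node 16→17
i=5 'e': node 17→18  ** P6@[1:5],P7@[3:5]
i=6 'e': node 18→0 (fail-walked)
i=7 'e': node 0→0
i=8 'b': node 0→1
i=9 'b': node 1→4
i=10 'd': node 4→5
i=11 'a': node 5→6  ** P4@[10:11]
i=12 'c': node 6→7
i=13 'b': node 7→8  ** P1@[8:13]
i=14 'c': node 8→2 (fail-walked)
i=15 'a': node 2→11 (fail-walked)
i=16 'a': node 11→11 (fail-walked)
i=17 'b': node 11→14  ** P5@[16:17]
i=18 'a': node 14→11 (fail-walked)
i=19 'd': node 11→12  ** P3@[18:19]
i=20 'd': node 12→10 (fail-walked)  ** P2@[19:20]
i=21 'c': node 10→0 (fail-walked)
i=22 'e': node 0→0
i=23 'a': node 0→11
i=24 'c': node 11→19
i=25 'e': node 19→20  ** P7@[23:25]
i=26 'b': node 20→1 (fail-walked)
i=27 'b': node 1→4
i=28 'd': node 4→5
i=29 'a': node 5→6  ** P4@[28:29]
i=30 'c': node 6→7
i=31 'b': node 7→8  ** P1@[26:31]
i=32 'c': node 8→2 (fail-walked)
i=33 'b': node 2→1 (fail-walked)
i=34 'b': node 1→4
i=35 'd': node 4→5
i=36 'a': node 5→6  ** P4@[35:36]
i=37 'c': node 6→7
i=38 'b': node 7→8  ** P1@[33:38]
i=39 'e': node 8→15 (fail-walked)
i=40 'e': node 15→0 (fail-walked)
i=41 'b': node 0→1
i=42 'b': node 1→4
i=43 'd': node 4→5
i=44 'a': node 5→6  ** P4@[43:44]
i=45 'c': node 6→7
i=46 'b': node 7→8  ** P1@[41:46]
i=47 'b': node 8→4 (fail-walked)
i=48 'e': node 4→15 (fail-walked)
i=49 'a': node 15→16
i=50 'c': node 16→17
i=51 'e': node 17→18  ** P6@[47:51],P7@[49:51]
i=52 'a': node 18→11 (fail-walked)
i=53 'c': node 11→19
i=54 'e': node 19→20  ** P7@[52:54]
i=55 'd': node 20→9 (fail-walked)
i=56 'a': node 9→13  ** P4@[55:56]
i=57 'e': node 13→0 (fail-walked)
i=58 'b': node 0→1
i=59 'b': node 1→4
i=60 'b': node 4→4 (fail-walked)
i=61 'b': node 4→4 (fail-walked)
i=62 'd': node 4→5
i=63 'a': node 5→6  ** P4@[62:63]
i=64 'c': node 6→7
i=65 'b': node 7→8  ** P1@[60:65]
i=66 'd': node 8→9 (fail-walked)
i=67 'e': node 9→0 (fail-walked)
i=68 'd': node 0→9
i=69 'a': node 9→13  ** P4@[68:69]
i=70 'c': node 13→19 (fail-walked)
i=71 'a': node 19→11 (fail-walked)
i=72 'b': node 11→14  ** P5@[71:72]
i=73 'e': node 14→15 (fail-walked)
i=74 'a': node 15→16

Matches: [[5,6],[5,7],[11,4],[13,1],[17,5],[19,3],[20,2],[25,7],[29,4],[31,1],[36,4],[38,1],[44,4],[46,1],[51,6],[51,7],[54,7],[56,4],[63,4],[65,1],[69,4],[72,5]]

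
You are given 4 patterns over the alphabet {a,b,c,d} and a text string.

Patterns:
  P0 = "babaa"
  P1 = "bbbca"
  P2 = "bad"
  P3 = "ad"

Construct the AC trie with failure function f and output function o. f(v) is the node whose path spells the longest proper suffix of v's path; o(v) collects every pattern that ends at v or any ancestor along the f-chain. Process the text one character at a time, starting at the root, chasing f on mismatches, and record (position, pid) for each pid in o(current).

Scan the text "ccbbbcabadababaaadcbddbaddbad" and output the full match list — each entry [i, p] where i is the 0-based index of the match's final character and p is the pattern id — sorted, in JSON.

Construct AC machine:
Trie (insert patterns):
  n0 'ε': a→11 b→1
  n1 'b': a→2 b→6
  n2 'ba': b→3 d→10
  n3 'bab': a→4
  n4 'baba': a→5
  n5 'babaa': ·  [P0 ends]
  n6 'bb': b→7
  n7 'bbb': c→8
  n8 'bbbc': a→9
  n9 'bbbca': ·  [P1 ends]
  n10 'bad': ·  [P2 ends]
  n11 'a': d→12
  n12 'ad': ·  [P3 ends]

Failure links (BFS by depth):
  n1('b'): parent n0 fail=0; on 'b' 0 → fail=0;  out ∅∪∅=∅
  n11('a'): parent n0 fail=0; on 'a' 0 → fail=0;  out ∅∪∅=∅
  n2('ba'): parent n1 fail=0; on 'a' 0 → fail=11;  out ∅∪∅=∅
  n6('bb'): parent n1 fail=0; on 'b' 0 → fail=1;  out ∅∪∅=∅
  n12('ad'): parent n11 fail=0; on 'd' 0 → fail=0;  out {3}∪∅={3}
  n3('bab'): parent n2 fail=11; on 'b' 11→0 → fail=1;  out ∅∪∅=∅
  n7('bbb'): parent n6 fail=1; on 'b' 1 → fail=6;  out ∅∪∅=∅
  n10('bad'): parent n2 fail=11; on 'd' 11 → fail=12;  out {2}∪{3}={2,3}
  n4('baba'): parent n3 fail=1; on 'a' 1 → fail=2;  out ∅∪∅=∅
  n8('bbbc'): parent n7 fail=6; on 'c' 6→1→0 → fail=0;  out ∅∪∅=∅
  n5('babaa'): parent n4 fail=2; on 'a' 2→11→0 → fail=11;  out {0}∪∅={0}
  n9('bbbca'): parent n8 fail=0; on 'a' 0 → fail=11;  out {1}∪∅={1}

Text stream:
pos 0 'c': at 0
pos 1 'c': at 0
pos 2 'b': at 1
pos 3 'b': at 6
pos 4 'b': at 7
pos 5 'c': at 8
pos 6 'a': at 9  ** P1@[2:6]
pos 7 'b': at 1 ·f
pos 8 'a': at 2
pos 9 'd': at 10  ** P2@[7:9],P3@[8:9]
pos 10 'a': at 11 ·f
pos 11 'b': at 1 ·f
pos 12 'a': at 2
pos 13 'b': at 3
pos 14 'a': at 4
pos 15 'a': at 5  ** P0@[11:15]
pos 16 'a': at 11 ·f
pos 17 'd': at 12  ** P3@[16:17]
pos 18 'c': at 0 ·f
pos 19 'b': at 1
pos 20 'd': at 0 ·f
pos 21 'd': at 0
pos 22 'b': at 1
pos 23 'a': at 2
pos 24 'd': at 10  ** P2@[22:24],P3@[23:24]
pos 25 'd': at 0 ·f
pos 26 'b': at 1
pos 27 'a': at 2
pos 28 'd': at 10  ** P2@[26:28],P3@[27:28]

All matches (sorted): [[6,1],[9,2],[9,3],[15,0],[17,3],[24,2],[24,3],[28,2],[28,3]]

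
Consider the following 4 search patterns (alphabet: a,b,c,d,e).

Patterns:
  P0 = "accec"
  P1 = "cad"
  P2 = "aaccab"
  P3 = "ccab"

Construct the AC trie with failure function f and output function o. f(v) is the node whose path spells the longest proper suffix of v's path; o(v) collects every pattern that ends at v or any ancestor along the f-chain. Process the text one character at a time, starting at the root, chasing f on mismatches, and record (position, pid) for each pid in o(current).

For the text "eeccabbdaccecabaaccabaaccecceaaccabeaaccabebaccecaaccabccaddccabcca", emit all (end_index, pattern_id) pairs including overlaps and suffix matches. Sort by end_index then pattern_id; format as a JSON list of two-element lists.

Build automaton:
Trie nodes:
  n0 'ε': a→1 c→6
  n1 'a': a→9 c→2
  n2 'ac': c→3
  n3 'acc': e→4
  n4 'acce': c→5
  n5 'accec': ·  ←P0
  n6 'c': a→7 c→14
  n7 'ca': d→8
  n8 'cad': ·  ←P1
  n9 'aa': c→10
  n10 'aac': c→11
  n11 'aacc': a→12
  n12 'aacca': b→13
  n13 'aaccab': ·  ←P2
  n14 'cc': a→15
  n15 'cca': b→16
  n16 'ccab': ·  ←P3

Failure links (BFS by depth):
  fail(1) 'a': from fail(0)=0 chase 'a': 0 ⇒ 0;  out=∅∪out(0)=∅
  fail(6) 'c': from fail(0)=0 chase 'c': 0 ⇒ 0;  out=∅∪out(0)=∅
  fail(2) 'ac': from fail(1)=0 chase 'c': 0 ⇒ 6;  out=∅∪out(6)=∅
  fail(7) 'ca': from fail(6)=0 chase 'a': 0 ⇒ 1;  out=∅∪out(1)=∅
  fail(9) 'aa': from fail(1)=0 chase 'a': 0 ⇒ 1;  out=∅∪out(1)=∅
  fail(14) 'cc': from fail(6)=0 chase 'c': 0 ⇒ 6;  out=∅∪out(6)=∅
  fail(3) 'acc': from fail(2)=6 chase 'c': 6 ⇒ 14;  out=∅∪out(14)=∅
  fail(8) 'cad': from fail(7)=1 chase 'd': 1→0 ⇒ 0;  out={1}∪out(0)={1}
  fail(10) 'aac': from fail(9)=1 chase 'c': 1 ⇒ 2;  out=∅∪out(2)=∅
  fail(15) 'cca': from fail(14)=6 chase 'a': 6 ⇒ 7;  out=∅∪out(7)=∅
  fail(4) 'acce': from fail(3)=14 chase 'e': 14→6→0 ⇒ 0;  out=∅∪out(0)=∅
  fail(11) 'aacc': from fail(10)=2 chase 'c': 2 ⇒ 3;  out=∅∪out(3)=∅
  fail(16) 'ccab': from fail(15)=7 chase 'b': 7→1→0 ⇒ 0;  out={3}∪out(0)={3}
  fail(5) 'accec': from fail(4)=0 chase 'c': 0 ⇒ 6;  out={0}∪out(6)={0}
  fail(12) 'aacca': from fail(11)=3 chase 'a': 3→14 ⇒ 15;  out=∅∪out(15)=∅
  fail(13) 'aaccab': from fail(12)=15 chase 'b': 15 ⇒ 16;  out={2}∪out(16)={2,3}

Text stream:
pos 0 'e': at 0
pos 1 'e': at 0
pos 2 'c': at 6
pos 3 'c': at 14
pos 4 'a': at 15
pos 5 'b': at 16  emit P3@[2:5]
pos 6 'b': at 0 (via fail)
pos 7 'd': at 0
pos 8 'a': at 1
pos 9 'c': at 2
pos 10 'c': at 3
pos 11 'e': at 4
pos 12 'c': at 5  emit P0@[8:12]
pos 13 'a': at 7 (via fail)
pos 14 'b': at 0 (via fail)
pos 15 'a': at 1
pos 16 'a': at 9
pos 17 'c': at 10
pos 18 'c': at 11
pos 19 'a': at 12
pos 20 'b': at 13  emit P2@[15:20],P3@[17:20]
pos 21 'a': at 1 (via fail)
pos 22 'a': at 9
pos 23 'c': at 10
pos 24 'c': at 11
pos 25 'e': at 4 (via fail)
pos 26 'c': at 5  emit P0@[22:26]
pos 27 'c': at 14 (via fail)
pos 28 'e': at 0 (via fail)
pos 29 'a': at 1
pos 30 'a': at 9
pos 31 'c': at 10
pos 32 'c': at 11
pos 33 'a': at 12
pos 34 'b': at 13  emit P2@[29:34],P3@[31:34]
pos 35 'e': at 0 (via fail)
pos 36 'a': at 1
pos 37 'a': at 9
pos 38 'c': at 10
pos 39 'c': at 11
pos 40 'a': at 12
pos 41 'b': at 13  emit P2@[36:41],P3@[38:41]
pos 42 'e': at 0 (via fail)
pos 43 'b': at 0
pos 44 'a': at 1
pos 45 'c': at 2
pos 46 'c': at 3
pos 47 'e': at 4
pos 48 'c': at 5  emit P0@[44:48]
pos 49 'a': at 7 (via fail)
pos 50 'a': at 9 (via fail)
pos 51 'c': at 10
pos 52 'c': at 11
pos 53 'a': at 12
pos 54 'b': at 13  emit P2@[49:54],P3@[51:54]
pos 55 'c': at 6 (via fail)
pos 56 'c': at 14
pos 57 'a': at 15
pos 58 'd': at 8 (via fail)  emit P1@[56:58]
pos 59 'd': at 0 (via fail)
pos 60 'c': at 6
pos 61 'c': at 14
pos 62 'a': at 15
pos 63 'b': at 16  emit P3@[60:63]
pos 64 'c': at 6 (via fail)
pos 65 'c': at 14
pos 66 'a': at 15

Result: [[5,3],[12,0],[20,2],[20,3],[26,0],[34,2],[34,3],[41,2],[41,3],[48,0],[54,2],[54,3],[58,1],[63,3]]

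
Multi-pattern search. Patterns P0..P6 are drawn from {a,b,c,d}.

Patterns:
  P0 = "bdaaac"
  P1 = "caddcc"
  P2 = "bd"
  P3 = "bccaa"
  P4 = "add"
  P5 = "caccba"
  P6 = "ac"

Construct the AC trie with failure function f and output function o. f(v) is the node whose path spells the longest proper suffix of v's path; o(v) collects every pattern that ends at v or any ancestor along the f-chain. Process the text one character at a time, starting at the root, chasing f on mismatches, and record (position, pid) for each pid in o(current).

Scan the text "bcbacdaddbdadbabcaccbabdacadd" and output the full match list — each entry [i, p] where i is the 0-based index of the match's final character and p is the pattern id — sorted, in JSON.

Build automaton:
Trie (insert patterns):
  0='ε' goto a→17 b→1 c→7
  1='b' goto c→13 d→2
  2='bd' goto a→3  ←P2
  3='bda' goto a→4
  4='bdaa' goto a→5
  5='bdaaa' goto c→6
  6='bdaaac' goto ·  ←P0
  7='c' goto a→8
  8='ca' goto c→20 d→9
  9='cad' goto d→10
  10='cadd' goto c→11
  11='caddc' goto c→12
  12='caddcc' goto ·  ←P1
  13='bc' goto c→14
  14='bcc' goto a→15
  15='bcca' goto a→16
  16='bccaa' goto ·  ←P3
  17='a' goto c→24 d→18
  18='ad' goto d→19
  19='add' goto ·  ←P4
  20='cac' goto c→21
  21='cacc' goto b→22
  22='caccb' goto a→23
  23='caccba' goto ·  ←P5
  24='ac' goto ·  ←P6

BFS fail/out derivation:
  n1('b'): parent n0 fail=0; on 'b' 0 → fail=0;  out ∅∪∅=∅
  n7('c'): parent n0 fail=0; on 'c' 0 → fail=0;  out ∅∪∅=∅
  n17('a'): parent n0 fail=0; on 'a' 0 → fail=0;  out ∅∪∅=∅
  n2('bd'): parent n1 fail=0; on 'd' 0 → fail=0;  out {2}∪∅={2}
  n8('ca'): parent n7 fail=0; on 'a' 0 → fail=17;  out ∅∪∅=∅
  n13('bc'): parent n1 fail=0; on 'c' 0 → fail=7;  out ∅∪∅=∅
  n18('ad'): parent n17 fail=0; on 'd' 0 → fail=0;  out ∅∪∅=∅
  n24('ac'): parent n17 fail=0; on 'c' 0 → fail=7;  out {6}∪∅={6}
  n3('bda'): parent n2 fail=0; on 'a' 0 → fail=17;  out ∅∪∅=∅
  n9('cad'): parent n8 fail=17; on 'd' 17 → fail=18;  out ∅∪∅=∅
  n14('bcc'): parent n13 fail=7; on 'c' 7→0 → fail=7;  out ∅∪∅=∅
  n19('add'): parent n18 fail=0; on 'd' 0 → fail=0;  out {4}∪∅={4}
  n20('cac'): parent n8 fail=17; on 'c' 17 → fail=24;  out ∅∪{6}={6}
  n4('bdaa'): parent n3 fail=17; on 'a' 17→0 → fail=17;  out ∅∪∅=∅
  n10('cadd'): parent n9 fail=18; on 'd' 18 → fail=19;  out ∅∪{4}={4}
  n15('bcca'): parent n14 fail=7; on 'a' 7 → fail=8;  out ∅∪∅=∅
  n21('cacc'): parent n20 fail=24; on 'c' 24→7→0 → fail=7;  out ∅∪∅=∅
  n5('bdaaa'): parent n4 fail=17; on 'a' 17→0 → fail=17;  out ∅∪∅=∅
  n11('caddc'): parent n10 fail=19; on 'c' 19→0 → fail=7;  out ∅∪∅=∅
  n16('bccaa'): parent n15 fail=8; on 'a' 8→17→0 → fail=17;  out {3}∪∅={3}
  n22('caccb'): parent n21 fail=7; on 'b' 7→0 → fail=1;  out ∅∪∅=∅
  n6('bdaaac'): parent n5 fail=17; on 'c' 17 → fail=24;  out {0}∪{6}={0,6}
  n12('caddcc'): parent n11 fail=7; on 'c' 7→0 → fail=7;  out {1}∪∅={1}
  n23('caccba'): parent n22 fail=1; on 'a' 1→0 → fail=17;  out {5}∪∅={5}

Run:
i=0 'b': node 0→1
i=1 'c': node 1→13
i=2 'b': node 13→1 (via fail)
i=3 'a': node 1→17 (via fail)
i=4 'c': node 17→24  → match P6@[3:4]
i=5 'd': node 24→0 (via fail)
i=6 'a': node 0→17
i=7 'd': node 17→18
i=8 'd': node 18→19  → match P4@[6:8]
i=9 'b': node 19→1 (via fail)
i=10 'd': node 1→2  → match P2@[9:10]
i=11 'a': node 2→3
i=12 'd': node 3→18 (via fail)
i=13 'b': node 18→1 (via fail)
i=14 'a': node 1→17 (via fail)
i=15 'b': node 17→1 (via fail)
i=16 'c': node 1→13
i=17 'a': node 13→8 (via fail)
i=18 'c': node 8→20  → match P6@[17:18]
i=19 'c': node 20→21
i=20 'b': node 21→22
i=21 'a': node 22→23  → match P5@[16:21]
i=22 'b': node 23→1 (via fail)
i=23 'd': node 1→2  → match P2@[22:23]
i=24 'a': node 2→3
i=25 'c': node 3→24 (via fail)  → match P6@[24:25]
i=26 'a': node 24→8 (via fail)
i=27 'd': node 8→9
i=28 'd': node 9→10  → match P4@[26:28]

All matches (sorted): [[4,6],[8,4],[10,2],[18,6],[21,5],[23,2],[25,6],[28,4]]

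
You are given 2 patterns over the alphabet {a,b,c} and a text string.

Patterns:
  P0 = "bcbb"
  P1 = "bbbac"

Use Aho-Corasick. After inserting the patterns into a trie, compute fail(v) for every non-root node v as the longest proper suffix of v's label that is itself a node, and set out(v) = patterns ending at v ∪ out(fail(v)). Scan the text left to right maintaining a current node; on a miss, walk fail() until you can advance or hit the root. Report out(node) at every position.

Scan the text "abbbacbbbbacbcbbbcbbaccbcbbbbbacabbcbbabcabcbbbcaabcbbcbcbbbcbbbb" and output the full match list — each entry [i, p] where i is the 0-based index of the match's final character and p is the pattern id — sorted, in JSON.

Build automaton:
Trie (insert patterns):
  n0 'ε': b→1
  n1 'b': b→5 c→2
  n2 'bc': b→3
  n3 'bcb': b→4
  n4 'bcbb': ·  [P0 ends]
  n5 'bb': b→6
  n6 'bbb': a→7
  n7 'bbba': c→8
  n8 'bbbac': ·  [P1 ends]

BFS fail/out derivation:
  fail(1) 'b': from fail(0)=0 chase 'b': 0 ⇒ 0;  out=∅∪out(0)=∅
  fail(2) 'bc': from fail(1)=0 chase 'c': 0 ⇒ 0;  out=∅∪out(0)=∅
  fail(5) 'bb': from fail(1)=0 chase 'b': 0 ⇒ 1;  out=∅∪out(1)=∅
  fail(3) 'bcb': from fail(2)=0 chase 'b': 0 ⇒ 1;  out=∅∪out(1)=∅
  fail(6) 'bbb': from fail(5)=1 chase 'b': 1 ⇒ 5;  out=∅∪out(5)=∅
  fail(4) 'bcbb': from fail(3)=1 chase 'b': 1 ⇒ 5;  out={0}∪out(5)={0}
  fail(7) 'bbba': from fail(6)=5 chase 'a': 5→1→0 ⇒ 0;  out=∅∪out(0)=∅
  fail(8) 'bbbac': from fail(7)=0 chase 'c': 0 ⇒ 0;  out={1}∪out(0)={1}

Scan:
pos 0 'a': at 0
pos 1 'b': at 1
pos 2 'b': at 5
pos 3 'b': at 6
pos 4 'a': at 7
pos 5 'c': at 8  ** P1@[1:5]
pos 6 'b': at 1 (via fail)
pos 7 'b': at 5
pos 8 'b': at 6
pos 9 'b': at 6 (via fail)
pos 10 'a': at 7
pos 11 'c': at 8  ** P1@[7:11]
pos 12 'b': at 1 (via fail)
pos 13 'c': at 2
pos 14 'b': at 3
pos 15 'b': at 4  ** P0@[12:15]
pos 16 'b': at 6 (via fail)
pos 17 'c': at 2 (via fail)
pos 18 'b': at 3
pos 19 'b': at 4  ** P0@[16:19]
pos 20 'a': at 0 (via fail)
pos 21 'c': at 0
pos 22 'c': at 0
pos 23 'b': at 1
pos 24 'c': at 2
pos 25 'b': at 3
pos 26 'b': at 4  ** P0@[23:26]
pos 27 'b': at 6 (via fail)
pos 28 'b': at 6 (via fail)
pos 29 'b': at 6 (via fail)
pos 30 'a': at 7
pos 31 'c': at 8  ** P1@[27:31]
pos 32 'a': at 0 (via fail)
pos 33 'b': at 1
pos 34 'b': at 5
pos 35 'c': at 2 (via fail)
pos 36 'b': at 3
pos 37 'b': at 4  ** P0@[34:37]
pos 38 'a': at 0 (via fail)
pos 39 'b': at 1
pos 40 'c': at 2
pos 41 'a': at 0 (via fail)
pos 42 'b': at 1
pos 43 'c': at 2
pos 44 'b': at 3
pos 45 'b': at 4  ** P0@[42:45]
pos 46 'b': at 6 (via fail)
pos 47 'c': at 2 (via fail)
pos 48 'a': at 0 (via fail)
pos 49 'a': at 0
pos 50 'b': at 1
pos 51 'c': at 2
pos 52 'b': at 3
pos 53 'b': at 4  ** P0@[50:53]
pos 54 'c': at 2 (via fail)
pos 55 'b': at 3
pos 56 'c': at 2 (via fail)
pos 57 'b': at 3
pos 58 'b': at 4  ** P0@[55:58]
pos 59 'b': at 6 (via fail)
pos 60 'c': at 2 (via fail)
pos 61 'b': at 3
pos 62 'b': at 4  ** P0@[59:62]
pos 63 'b': at 6 (via fail)
pos 64 'b': at 6 (via fail)

All matches (sorted): [[5,1],[11,1],[15,0],[19,0],[26,0],[31,1],[37,0],[45,0],[53,0],[58,0],[62,0]]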